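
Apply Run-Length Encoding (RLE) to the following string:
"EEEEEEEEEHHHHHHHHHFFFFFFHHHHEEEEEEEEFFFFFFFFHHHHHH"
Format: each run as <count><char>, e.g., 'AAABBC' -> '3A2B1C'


Scanning runs left to right:
  i=0: run of 'E' x 9 -> '9E'
  i=9: run of 'H' x 9 -> '9H'
  i=18: run of 'F' x 6 -> '6F'
  i=24: run of 'H' x 4 -> '4H'
  i=28: run of 'E' x 8 -> '8E'
  i=36: run of 'F' x 8 -> '8F'
  i=44: run of 'H' x 6 -> '6H'

RLE = 9E9H6F4H8E8F6H


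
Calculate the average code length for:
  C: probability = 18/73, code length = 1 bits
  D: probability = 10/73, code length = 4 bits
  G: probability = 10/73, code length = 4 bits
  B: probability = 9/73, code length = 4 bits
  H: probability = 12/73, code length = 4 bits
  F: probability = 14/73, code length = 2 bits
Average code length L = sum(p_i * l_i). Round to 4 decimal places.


Weighted contributions p_i * l_i:
  C: (18/73) * 1 = 18/73
  D: (10/73) * 4 = 40/73
  G: (10/73) * 4 = 40/73
  B: (9/73) * 4 = 36/73
  H: (12/73) * 4 = 48/73
  F: (14/73) * 2 = 28/73
Sum = (18 + 40 + 40 + 36 + 48 + 28)/73 = 210/73

L = 210/73 = 2.8767 bits/symbol


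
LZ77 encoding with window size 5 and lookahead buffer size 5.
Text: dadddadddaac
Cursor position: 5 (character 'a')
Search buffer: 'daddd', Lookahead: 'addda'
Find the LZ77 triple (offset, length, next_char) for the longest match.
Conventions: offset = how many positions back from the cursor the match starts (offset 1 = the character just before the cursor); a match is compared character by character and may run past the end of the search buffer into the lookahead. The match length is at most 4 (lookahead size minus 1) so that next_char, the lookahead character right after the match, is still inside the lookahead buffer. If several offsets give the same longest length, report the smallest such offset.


Try each offset into the search buffer:
  offset=1 (pos 4, char 'd'): match length 0
  offset=2 (pos 3, char 'd'): match length 0
  offset=3 (pos 2, char 'd'): match length 0
  offset=4 (pos 1, char 'a'): match length 4
  offset=5 (pos 0, char 'd'): match length 0
Longest match has length 4 at offset 4.
next_char = character at position 5 + 4 = 9 -> 'a'

Best match: offset=4, length=4 (matching 'addd' starting at position 1)
LZ77 triple: (4, 4, 'a')


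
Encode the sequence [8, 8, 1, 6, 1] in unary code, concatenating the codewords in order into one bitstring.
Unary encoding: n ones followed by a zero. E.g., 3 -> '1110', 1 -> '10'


Encode each number as n ones followed by a terminating 0:
  8 -> 111111110 (9 bits)
  8 -> 111111110 (9 bits)
  1 -> 10 (2 bits)
  6 -> 1111110 (7 bits)
  1 -> 10 (2 bits)
Total length = 9 + 9 + 2 + 7 + 2 = 29 bits.

Unary([8, 8, 1, 6, 1]) = 11111111011111111010111111010 (29 bits)


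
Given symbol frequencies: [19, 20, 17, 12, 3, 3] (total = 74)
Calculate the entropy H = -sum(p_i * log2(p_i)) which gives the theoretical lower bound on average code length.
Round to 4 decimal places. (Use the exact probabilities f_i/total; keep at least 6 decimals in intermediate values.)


Per-symbol terms -p_i * log2(p_i) with p_i = f_i/74:
  p = 19/74 = 0.256757: log2(p) = -1.961526, -p*log2(p) = 0.503635
  p = 20/74 = 0.270270: log2(p) = -1.887525, -p*log2(p) = 0.510142
  p = 17/74 = 0.229730: log2(p) = -2.121991, -p*log2(p) = 0.487484
  p = 12/74 = 0.162162: log2(p) = -2.624491, -p*log2(p) = 0.425593
  p = 3/74 = 0.040541: log2(p) = -4.624491, -p*log2(p) = 0.187479
  p = 3/74 = 0.040541: log2(p) = -4.624491, -p*log2(p) = 0.187479
H = 0.503635 + 0.510142 + 0.487484 + 0.425593 + 0.187479 + 0.187479 = 2.301812

H = 2.3018 bits/symbol


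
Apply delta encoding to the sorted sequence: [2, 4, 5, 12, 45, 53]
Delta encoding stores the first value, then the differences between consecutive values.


First value: 2
Deltas:
  4 - 2 = 2
  5 - 4 = 1
  12 - 5 = 7
  45 - 12 = 33
  53 - 45 = 8


Delta encoded: [2, 2, 1, 7, 33, 8]


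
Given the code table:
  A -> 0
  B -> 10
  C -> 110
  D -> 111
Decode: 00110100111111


Decoding:
0 -> A
0 -> A
110 -> C
10 -> B
0 -> A
111 -> D
111 -> D


Result: AACBADD


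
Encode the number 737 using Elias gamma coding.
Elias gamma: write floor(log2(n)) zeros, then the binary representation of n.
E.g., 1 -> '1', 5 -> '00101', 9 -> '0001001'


num_bits = floor(log2(737)) + 1 = 10
leading_zeros = num_bits - 1 = 9
binary(737) = 1011100001

Elias gamma(737) = '000000000' + '1011100001' = 0000000001011100001 (19 bits)


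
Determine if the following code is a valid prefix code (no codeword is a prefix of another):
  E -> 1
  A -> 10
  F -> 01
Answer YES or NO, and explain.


Checking each pair (does one codeword prefix another?):
  E='1' vs A='10': prefix -- VIOLATION

NO -- this is NOT a valid prefix code. E (1) is a prefix of A (10).


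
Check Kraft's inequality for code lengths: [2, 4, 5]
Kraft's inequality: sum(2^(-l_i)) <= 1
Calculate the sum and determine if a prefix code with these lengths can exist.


Sum = 2^(-2) + 2^(-4) + 2^(-5)
    = 0.25 + 0.0625 + 0.03125
    = 11/32 = 0.34375
Since 0.34375 <= 1, Kraft's inequality IS satisfied.
A prefix code with these lengths CAN exist.

Kraft sum = 0.34375. Satisfied.


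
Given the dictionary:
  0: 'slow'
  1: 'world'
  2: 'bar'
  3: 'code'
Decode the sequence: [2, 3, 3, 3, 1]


Look up each index in the dictionary:
  2 -> 'bar'
  3 -> 'code'
  3 -> 'code'
  3 -> 'code'
  1 -> 'world'

Decoded: "bar code code code world"


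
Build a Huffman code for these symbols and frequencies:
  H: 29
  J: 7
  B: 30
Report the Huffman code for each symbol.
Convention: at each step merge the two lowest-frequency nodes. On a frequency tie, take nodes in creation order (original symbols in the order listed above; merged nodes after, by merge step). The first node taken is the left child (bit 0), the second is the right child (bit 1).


Huffman tree construction:
Step 1: Merge J(7) + H(29) = 36
Step 2: Merge B(30) + (J+H)(36) = 66
Read each symbol's code off the tree from the root (left child = 0, right child = 1).

Codes:
  H: 11 (length 2)
  J: 10 (length 2)
  B: 0 (length 1)
Average code length: 102/66 = 1.5455 bits/symbol


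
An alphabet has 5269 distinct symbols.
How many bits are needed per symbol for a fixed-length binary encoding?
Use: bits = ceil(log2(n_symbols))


log2(5269) = 12.3633
Bracket: 2^12 = 4096 < 5269 <= 2^13 = 8192
So ceil(log2(5269)) = 13

bits = ceil(log2(5269)) = ceil(12.3633) = 13 bits


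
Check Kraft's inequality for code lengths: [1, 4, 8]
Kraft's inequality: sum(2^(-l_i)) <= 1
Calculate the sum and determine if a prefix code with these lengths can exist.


Sum = 2^(-1) + 2^(-4) + 2^(-8)
    = 0.5 + 0.0625 + 0.00390625
    = 145/256 = 0.56640625
Since 0.56640625 <= 1, Kraft's inequality IS satisfied.
A prefix code with these lengths CAN exist.

Kraft sum = 0.56640625. Satisfied.


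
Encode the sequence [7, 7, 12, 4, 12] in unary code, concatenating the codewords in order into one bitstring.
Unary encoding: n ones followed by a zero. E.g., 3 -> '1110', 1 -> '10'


Encode each number as n ones followed by a terminating 0:
  7 -> 11111110 (8 bits)
  7 -> 11111110 (8 bits)
  12 -> 1111111111110 (13 bits)
  4 -> 11110 (5 bits)
  12 -> 1111111111110 (13 bits)
Total length = 8 + 8 + 13 + 5 + 13 = 47 bits.

Unary([7, 7, 12, 4, 12]) = 11111110111111101111111111110111101111111111110 (47 bits)


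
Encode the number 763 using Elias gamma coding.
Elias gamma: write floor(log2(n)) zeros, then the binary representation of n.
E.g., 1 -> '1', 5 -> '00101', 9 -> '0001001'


num_bits = floor(log2(763)) + 1 = 10
leading_zeros = num_bits - 1 = 9
binary(763) = 1011111011

Elias gamma(763) = '000000000' + '1011111011' = 0000000001011111011 (19 bits)


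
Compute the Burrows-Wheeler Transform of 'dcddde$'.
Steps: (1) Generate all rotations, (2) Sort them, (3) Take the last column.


Rotations (sorted):
  0: $dcddde -> last char: e
  1: cddde$d -> last char: d
  2: dcddde$ -> last char: $
  3: ddde$dc -> last char: c
  4: dde$dcd -> last char: d
  5: de$dcdd -> last char: d
  6: e$dcddd -> last char: d


BWT = ed$cddd


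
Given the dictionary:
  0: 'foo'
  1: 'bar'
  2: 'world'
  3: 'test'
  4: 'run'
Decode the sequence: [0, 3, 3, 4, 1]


Look up each index in the dictionary:
  0 -> 'foo'
  3 -> 'test'
  3 -> 'test'
  4 -> 'run'
  1 -> 'bar'

Decoded: "foo test test run bar"


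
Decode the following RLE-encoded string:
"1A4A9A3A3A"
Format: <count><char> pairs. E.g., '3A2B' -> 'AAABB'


Expanding each <count><char> pair:
  1A -> 'A'
  4A -> 'AAAA'
  9A -> 'AAAAAAAAA'
  3A -> 'AAA'
  3A -> 'AAA'

Decoded = AAAAAAAAAAAAAAAAAAAA


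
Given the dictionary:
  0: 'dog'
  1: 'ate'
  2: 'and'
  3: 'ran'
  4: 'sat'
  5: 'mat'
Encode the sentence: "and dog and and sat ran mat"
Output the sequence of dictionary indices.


Look up each word in the dictionary:
  'and' -> 2
  'dog' -> 0
  'and' -> 2
  'and' -> 2
  'sat' -> 4
  'ran' -> 3
  'mat' -> 5

Encoded: [2, 0, 2, 2, 4, 3, 5]


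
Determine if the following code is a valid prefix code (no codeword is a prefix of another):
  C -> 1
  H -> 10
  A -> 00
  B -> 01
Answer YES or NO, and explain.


Checking each pair (does one codeword prefix another?):
  C='1' vs H='10': prefix -- VIOLATION

NO -- this is NOT a valid prefix code. C (1) is a prefix of H (10).


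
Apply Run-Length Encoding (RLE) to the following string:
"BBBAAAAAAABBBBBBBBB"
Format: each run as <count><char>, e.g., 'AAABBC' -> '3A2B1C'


Scanning runs left to right:
  i=0: run of 'B' x 3 -> '3B'
  i=3: run of 'A' x 7 -> '7A'
  i=10: run of 'B' x 9 -> '9B'

RLE = 3B7A9B


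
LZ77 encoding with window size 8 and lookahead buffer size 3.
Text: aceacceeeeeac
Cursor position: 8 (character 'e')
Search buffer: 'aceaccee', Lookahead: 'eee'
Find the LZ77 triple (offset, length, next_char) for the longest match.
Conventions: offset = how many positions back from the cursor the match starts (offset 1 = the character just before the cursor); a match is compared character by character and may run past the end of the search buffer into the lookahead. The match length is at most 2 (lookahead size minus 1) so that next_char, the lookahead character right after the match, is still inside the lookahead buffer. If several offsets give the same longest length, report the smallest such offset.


Try each offset into the search buffer:
  offset=1 (pos 7, char 'e'): match length 2
  offset=2 (pos 6, char 'e'): match length 2
  offset=3 (pos 5, char 'c'): match length 0
  offset=4 (pos 4, char 'c'): match length 0
  offset=5 (pos 3, char 'a'): match length 0
  offset=6 (pos 2, char 'e'): match length 1
  offset=7 (pos 1, char 'c'): match length 0
  offset=8 (pos 0, char 'a'): match length 0
Longest match has length 2, found at offsets 1, 2; take the smallest, offset 1.
next_char = character at position 8 + 2 = 10 -> 'e'

Best match: offset=1, length=2 (matching 'ee' starting at position 7)
LZ77 triple: (1, 2, 'e')


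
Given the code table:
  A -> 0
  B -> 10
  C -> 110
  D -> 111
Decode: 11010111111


Decoding:
110 -> C
10 -> B
111 -> D
111 -> D


Result: CBDD


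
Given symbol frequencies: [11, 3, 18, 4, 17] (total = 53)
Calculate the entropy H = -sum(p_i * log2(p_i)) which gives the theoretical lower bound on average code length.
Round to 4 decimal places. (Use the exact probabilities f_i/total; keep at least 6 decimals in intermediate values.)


Per-symbol terms -p_i * log2(p_i) with p_i = f_i/53:
  p = 11/53 = 0.207547: log2(p) = -2.268489, -p*log2(p) = 0.470818
  p = 3/53 = 0.056604: log2(p) = -4.142958, -p*log2(p) = 0.234507
  p = 18/53 = 0.339623: log2(p) = -1.557995, -p*log2(p) = 0.529131
  p = 4/53 = 0.075472: log2(p) = -3.727920, -p*log2(p) = 0.281352
  p = 17/53 = 0.320755: log2(p) = -1.640458, -p*log2(p) = 0.526185
H = 0.470818 + 0.234507 + 0.529131 + 0.281352 + 0.526185 = 2.041993

H = 2.042 bits/symbol


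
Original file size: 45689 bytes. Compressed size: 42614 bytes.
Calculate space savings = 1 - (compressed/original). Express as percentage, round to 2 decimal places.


ratio = compressed/original = 42614/45689 = 0.932697
savings = 1 - ratio = 1 - 0.932697 = 0.067303
as a percentage: 0.067303 * 100 = 6.73%

Space savings = 1 - 42614/45689 = 6.73%


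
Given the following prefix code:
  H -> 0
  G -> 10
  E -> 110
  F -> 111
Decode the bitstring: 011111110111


Decoding step by step:
Bits 0 -> H
Bits 111 -> F
Bits 111 -> F
Bits 10 -> G
Bits 111 -> F


Decoded message: HFFGF


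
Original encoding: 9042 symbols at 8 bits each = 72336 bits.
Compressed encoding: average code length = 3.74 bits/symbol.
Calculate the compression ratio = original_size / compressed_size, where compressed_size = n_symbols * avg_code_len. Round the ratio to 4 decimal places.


original_size = n_symbols * orig_bits = 9042 * 8 = 72336 bits
compressed_size = n_symbols * avg_code_len = 9042 * 3.74 = 33817.08 bits
ratio = original_size / compressed_size = 72336 / 33817.08 = 2.139

Compression ratio = 2.139


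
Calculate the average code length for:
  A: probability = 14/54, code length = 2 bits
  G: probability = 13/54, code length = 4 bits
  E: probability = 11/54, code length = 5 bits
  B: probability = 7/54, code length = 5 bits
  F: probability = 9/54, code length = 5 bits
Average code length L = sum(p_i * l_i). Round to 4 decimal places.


Weighted contributions p_i * l_i:
  A: (14/54) * 2 = 28/54
  G: (13/54) * 4 = 52/54
  E: (11/54) * 5 = 55/54
  B: (7/54) * 5 = 35/54
  F: (9/54) * 5 = 45/54
Sum = (28 + 52 + 55 + 35 + 45)/54 = 215/54

L = 215/54 = 3.9815 bits/symbol


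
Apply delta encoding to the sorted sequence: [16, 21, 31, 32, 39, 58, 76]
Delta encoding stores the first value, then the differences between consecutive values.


First value: 16
Deltas:
  21 - 16 = 5
  31 - 21 = 10
  32 - 31 = 1
  39 - 32 = 7
  58 - 39 = 19
  76 - 58 = 18


Delta encoded: [16, 5, 10, 1, 7, 19, 18]


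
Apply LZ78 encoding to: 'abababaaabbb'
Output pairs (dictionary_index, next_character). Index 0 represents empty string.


LZ78 encoding steps:
Dictionary: {0: ''}
Step 1: w='' (idx 0), next='a' -> output (0, 'a'), add 'a' as idx 1
Step 2: w='' (idx 0), next='b' -> output (0, 'b'), add 'b' as idx 2
Step 3: w='a' (idx 1), next='b' -> output (1, 'b'), add 'ab' as idx 3
Step 4: w='ab' (idx 3), next='a' -> output (3, 'a'), add 'aba' as idx 4
Step 5: w='a' (idx 1), next='a' -> output (1, 'a'), add 'aa' as idx 5
Step 6: w='b' (idx 2), next='b' -> output (2, 'b'), add 'bb' as idx 6
Step 7: w='b' (idx 2), end of input -> output (2, '')


Encoded: [(0, 'a'), (0, 'b'), (1, 'b'), (3, 'a'), (1, 'a'), (2, 'b'), (2, '')]


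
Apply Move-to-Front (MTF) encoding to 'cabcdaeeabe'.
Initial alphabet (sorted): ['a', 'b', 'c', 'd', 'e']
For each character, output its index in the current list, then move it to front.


MTF encoding:
'c': index 2 in ['a', 'b', 'c', 'd', 'e'] -> ['c', 'a', 'b', 'd', 'e']
'a': index 1 in ['c', 'a', 'b', 'd', 'e'] -> ['a', 'c', 'b', 'd', 'e']
'b': index 2 in ['a', 'c', 'b', 'd', 'e'] -> ['b', 'a', 'c', 'd', 'e']
'c': index 2 in ['b', 'a', 'c', 'd', 'e'] -> ['c', 'b', 'a', 'd', 'e']
'd': index 3 in ['c', 'b', 'a', 'd', 'e'] -> ['d', 'c', 'b', 'a', 'e']
'a': index 3 in ['d', 'c', 'b', 'a', 'e'] -> ['a', 'd', 'c', 'b', 'e']
'e': index 4 in ['a', 'd', 'c', 'b', 'e'] -> ['e', 'a', 'd', 'c', 'b']
'e': index 0 in ['e', 'a', 'd', 'c', 'b'] -> ['e', 'a', 'd', 'c', 'b']
'a': index 1 in ['e', 'a', 'd', 'c', 'b'] -> ['a', 'e', 'd', 'c', 'b']
'b': index 4 in ['a', 'e', 'd', 'c', 'b'] -> ['b', 'a', 'e', 'd', 'c']
'e': index 2 in ['b', 'a', 'e', 'd', 'c'] -> ['e', 'b', 'a', 'd', 'c']


Output: [2, 1, 2, 2, 3, 3, 4, 0, 1, 4, 2]


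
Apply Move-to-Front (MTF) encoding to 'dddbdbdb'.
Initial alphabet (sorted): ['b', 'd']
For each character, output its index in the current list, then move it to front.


MTF encoding:
'd': index 1 in ['b', 'd'] -> ['d', 'b']
'd': index 0 in ['d', 'b'] -> ['d', 'b']
'd': index 0 in ['d', 'b'] -> ['d', 'b']
'b': index 1 in ['d', 'b'] -> ['b', 'd']
'd': index 1 in ['b', 'd'] -> ['d', 'b']
'b': index 1 in ['d', 'b'] -> ['b', 'd']
'd': index 1 in ['b', 'd'] -> ['d', 'b']
'b': index 1 in ['d', 'b'] -> ['b', 'd']


Output: [1, 0, 0, 1, 1, 1, 1, 1]


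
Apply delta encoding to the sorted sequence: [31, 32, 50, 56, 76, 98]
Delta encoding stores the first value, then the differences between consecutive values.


First value: 31
Deltas:
  32 - 31 = 1
  50 - 32 = 18
  56 - 50 = 6
  76 - 56 = 20
  98 - 76 = 22


Delta encoded: [31, 1, 18, 6, 20, 22]


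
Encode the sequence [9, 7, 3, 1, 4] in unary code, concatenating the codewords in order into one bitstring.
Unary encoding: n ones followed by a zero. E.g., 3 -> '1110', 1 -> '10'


Encode each number as n ones followed by a terminating 0:
  9 -> 1111111110 (10 bits)
  7 -> 11111110 (8 bits)
  3 -> 1110 (4 bits)
  1 -> 10 (2 bits)
  4 -> 11110 (5 bits)
Total length = 10 + 8 + 4 + 2 + 5 = 29 bits.

Unary([9, 7, 3, 1, 4]) = 11111111101111111011101011110 (29 bits)


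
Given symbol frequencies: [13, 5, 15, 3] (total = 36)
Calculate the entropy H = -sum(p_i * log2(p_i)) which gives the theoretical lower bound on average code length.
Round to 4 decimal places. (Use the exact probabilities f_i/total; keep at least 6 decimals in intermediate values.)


Per-symbol terms -p_i * log2(p_i) with p_i = f_i/36:
  p = 13/36 = 0.361111: log2(p) = -1.469485, -p*log2(p) = 0.530647
  p = 5/36 = 0.138889: log2(p) = -2.847997, -p*log2(p) = 0.395555
  p = 15/36 = 0.416667: log2(p) = -1.263034, -p*log2(p) = 0.526264
  p = 3/36 = 0.083333: log2(p) = -3.584963, -p*log2(p) = 0.298747
H = 0.530647 + 0.395555 + 0.526264 + 0.298747 = 1.751213

H = 1.7512 bits/symbol


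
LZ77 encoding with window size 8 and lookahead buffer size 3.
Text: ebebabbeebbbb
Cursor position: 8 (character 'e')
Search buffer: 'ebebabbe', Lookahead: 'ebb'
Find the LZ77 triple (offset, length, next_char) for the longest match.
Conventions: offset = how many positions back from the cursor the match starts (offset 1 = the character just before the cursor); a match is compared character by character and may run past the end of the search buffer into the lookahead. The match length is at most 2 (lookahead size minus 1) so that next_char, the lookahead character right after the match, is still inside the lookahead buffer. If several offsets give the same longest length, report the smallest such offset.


Try each offset into the search buffer:
  offset=1 (pos 7, char 'e'): match length 1
  offset=2 (pos 6, char 'b'): match length 0
  offset=3 (pos 5, char 'b'): match length 0
  offset=4 (pos 4, char 'a'): match length 0
  offset=5 (pos 3, char 'b'): match length 0
  offset=6 (pos 2, char 'e'): match length 2
  offset=7 (pos 1, char 'b'): match length 0
  offset=8 (pos 0, char 'e'): match length 2
Longest match has length 2, found at offsets 6, 8; take the smallest, offset 6.
next_char = character at position 8 + 2 = 10 -> 'b'

Best match: offset=6, length=2 (matching 'eb' starting at position 2)
LZ77 triple: (6, 2, 'b')


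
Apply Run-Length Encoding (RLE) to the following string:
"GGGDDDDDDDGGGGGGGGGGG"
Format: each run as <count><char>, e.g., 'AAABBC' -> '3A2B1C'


Scanning runs left to right:
  i=0: run of 'G' x 3 -> '3G'
  i=3: run of 'D' x 7 -> '7D'
  i=10: run of 'G' x 11 -> '11G'

RLE = 3G7D11G


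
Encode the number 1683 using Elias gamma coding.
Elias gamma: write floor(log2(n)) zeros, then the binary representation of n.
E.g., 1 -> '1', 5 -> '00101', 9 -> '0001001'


num_bits = floor(log2(1683)) + 1 = 11
leading_zeros = num_bits - 1 = 10
binary(1683) = 11010010011

Elias gamma(1683) = '0000000000' + '11010010011' = 000000000011010010011 (21 bits)


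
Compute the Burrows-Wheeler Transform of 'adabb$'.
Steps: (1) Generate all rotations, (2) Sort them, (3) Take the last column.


Rotations (sorted):
  0: $adabb -> last char: b
  1: abb$ad -> last char: d
  2: adabb$ -> last char: $
  3: b$adab -> last char: b
  4: bb$ada -> last char: a
  5: dabb$a -> last char: a


BWT = bd$baa


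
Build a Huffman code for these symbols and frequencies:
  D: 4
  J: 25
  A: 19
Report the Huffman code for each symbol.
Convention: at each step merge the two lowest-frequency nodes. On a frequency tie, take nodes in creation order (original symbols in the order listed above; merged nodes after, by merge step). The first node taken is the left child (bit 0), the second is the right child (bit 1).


Huffman tree construction:
Step 1: Merge D(4) + A(19) = 23
Step 2: Merge (D+A)(23) + J(25) = 48
Read each symbol's code off the tree from the root (left child = 0, right child = 1).

Codes:
  D: 00 (length 2)
  J: 1 (length 1)
  A: 01 (length 2)
Average code length: 71/48 = 1.4792 bits/symbol


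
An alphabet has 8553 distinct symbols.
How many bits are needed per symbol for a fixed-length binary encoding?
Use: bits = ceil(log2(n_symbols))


log2(8553) = 13.0622
Bracket: 2^13 = 8192 < 8553 <= 2^14 = 16384
So ceil(log2(8553)) = 14

bits = ceil(log2(8553)) = ceil(13.0622) = 14 bits


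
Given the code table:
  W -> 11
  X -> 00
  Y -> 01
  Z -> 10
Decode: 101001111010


Decoding:
10 -> Z
10 -> Z
01 -> Y
11 -> W
10 -> Z
10 -> Z


Result: ZZYWZZ


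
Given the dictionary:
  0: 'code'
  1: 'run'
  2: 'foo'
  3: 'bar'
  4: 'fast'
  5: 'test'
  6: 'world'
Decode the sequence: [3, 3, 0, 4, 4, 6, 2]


Look up each index in the dictionary:
  3 -> 'bar'
  3 -> 'bar'
  0 -> 'code'
  4 -> 'fast'
  4 -> 'fast'
  6 -> 'world'
  2 -> 'foo'

Decoded: "bar bar code fast fast world foo"


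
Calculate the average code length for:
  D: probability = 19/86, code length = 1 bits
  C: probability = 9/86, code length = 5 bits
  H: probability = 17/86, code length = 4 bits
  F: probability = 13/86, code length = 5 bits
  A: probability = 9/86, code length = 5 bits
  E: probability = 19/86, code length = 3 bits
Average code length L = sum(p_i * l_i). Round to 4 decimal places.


Weighted contributions p_i * l_i:
  D: (19/86) * 1 = 19/86
  C: (9/86) * 5 = 45/86
  H: (17/86) * 4 = 68/86
  F: (13/86) * 5 = 65/86
  A: (9/86) * 5 = 45/86
  E: (19/86) * 3 = 57/86
Sum = (19 + 45 + 68 + 65 + 45 + 57)/86 = 299/86

L = 299/86 = 3.4767 bits/symbol


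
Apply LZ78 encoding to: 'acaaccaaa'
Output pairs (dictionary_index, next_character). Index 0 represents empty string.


LZ78 encoding steps:
Dictionary: {0: ''}
Step 1: w='' (idx 0), next='a' -> output (0, 'a'), add 'a' as idx 1
Step 2: w='' (idx 0), next='c' -> output (0, 'c'), add 'c' as idx 2
Step 3: w='a' (idx 1), next='a' -> output (1, 'a'), add 'aa' as idx 3
Step 4: w='c' (idx 2), next='c' -> output (2, 'c'), add 'cc' as idx 4
Step 5: w='aa' (idx 3), next='a' -> output (3, 'a'), add 'aaa' as idx 5


Encoded: [(0, 'a'), (0, 'c'), (1, 'a'), (2, 'c'), (3, 'a')]


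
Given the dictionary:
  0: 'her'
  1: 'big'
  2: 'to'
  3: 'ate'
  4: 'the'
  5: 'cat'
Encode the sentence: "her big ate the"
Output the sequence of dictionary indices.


Look up each word in the dictionary:
  'her' -> 0
  'big' -> 1
  'ate' -> 3
  'the' -> 4

Encoded: [0, 1, 3, 4]


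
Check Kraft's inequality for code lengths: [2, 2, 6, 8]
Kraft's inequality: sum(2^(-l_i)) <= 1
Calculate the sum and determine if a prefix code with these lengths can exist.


Sum = 2^(-2) + 2^(-2) + 2^(-6) + 2^(-8)
    = 0.25 + 0.25 + 0.015625 + 0.00390625
    = 133/256 = 0.51953125
Since 0.51953125 <= 1, Kraft's inequality IS satisfied.
A prefix code with these lengths CAN exist.

Kraft sum = 0.51953125. Satisfied.


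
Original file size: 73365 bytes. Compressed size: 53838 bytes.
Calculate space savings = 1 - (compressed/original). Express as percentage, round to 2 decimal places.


ratio = compressed/original = 53838/73365 = 0.733838
savings = 1 - ratio = 1 - 0.733838 = 0.266162
as a percentage: 0.266162 * 100 = 26.62%

Space savings = 1 - 53838/73365 = 26.62%


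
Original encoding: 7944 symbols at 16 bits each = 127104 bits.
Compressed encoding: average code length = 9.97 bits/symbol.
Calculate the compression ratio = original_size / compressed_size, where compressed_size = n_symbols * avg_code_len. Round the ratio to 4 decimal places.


original_size = n_symbols * orig_bits = 7944 * 16 = 127104 bits
compressed_size = n_symbols * avg_code_len = 7944 * 9.97 = 79201.68 bits
ratio = original_size / compressed_size = 127104 / 79201.68 = 1.6048

Compression ratio = 1.6048


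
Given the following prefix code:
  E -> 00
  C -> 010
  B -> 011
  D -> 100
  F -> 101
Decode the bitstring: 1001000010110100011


Decoding step by step:
Bits 100 -> D
Bits 100 -> D
Bits 00 -> E
Bits 101 -> F
Bits 101 -> F
Bits 00 -> E
Bits 011 -> B


Decoded message: DDEFFEB


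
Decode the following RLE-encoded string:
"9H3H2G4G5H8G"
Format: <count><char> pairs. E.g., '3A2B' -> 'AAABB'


Expanding each <count><char> pair:
  9H -> 'HHHHHHHHH'
  3H -> 'HHH'
  2G -> 'GG'
  4G -> 'GGGG'
  5H -> 'HHHHH'
  8G -> 'GGGGGGGG'

Decoded = HHHHHHHHHHHHGGGGGGHHHHHGGGGGGGG


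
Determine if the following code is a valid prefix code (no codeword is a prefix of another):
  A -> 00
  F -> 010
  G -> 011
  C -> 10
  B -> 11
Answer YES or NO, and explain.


Checking each pair (does one codeword prefix another?):
  A='00' vs F='010': no prefix
  A='00' vs G='011': no prefix
  A='00' vs C='10': no prefix
  A='00' vs B='11': no prefix
  F='010' vs A='00': no prefix
  F='010' vs G='011': no prefix
  F='010' vs C='10': no prefix
  F='010' vs B='11': no prefix
  G='011' vs A='00': no prefix
  G='011' vs F='010': no prefix
  G='011' vs C='10': no prefix
  G='011' vs B='11': no prefix
  C='10' vs A='00': no prefix
  C='10' vs F='010': no prefix
  C='10' vs G='011': no prefix
  C='10' vs B='11': no prefix
  B='11' vs A='00': no prefix
  B='11' vs F='010': no prefix
  B='11' vs G='011': no prefix
  B='11' vs C='10': no prefix
No violation found over all pairs.

YES -- this is a valid prefix code. No codeword is a prefix of any other codeword.


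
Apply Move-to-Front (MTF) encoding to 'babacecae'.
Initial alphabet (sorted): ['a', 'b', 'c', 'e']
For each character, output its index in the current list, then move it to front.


MTF encoding:
'b': index 1 in ['a', 'b', 'c', 'e'] -> ['b', 'a', 'c', 'e']
'a': index 1 in ['b', 'a', 'c', 'e'] -> ['a', 'b', 'c', 'e']
'b': index 1 in ['a', 'b', 'c', 'e'] -> ['b', 'a', 'c', 'e']
'a': index 1 in ['b', 'a', 'c', 'e'] -> ['a', 'b', 'c', 'e']
'c': index 2 in ['a', 'b', 'c', 'e'] -> ['c', 'a', 'b', 'e']
'e': index 3 in ['c', 'a', 'b', 'e'] -> ['e', 'c', 'a', 'b']
'c': index 1 in ['e', 'c', 'a', 'b'] -> ['c', 'e', 'a', 'b']
'a': index 2 in ['c', 'e', 'a', 'b'] -> ['a', 'c', 'e', 'b']
'e': index 2 in ['a', 'c', 'e', 'b'] -> ['e', 'a', 'c', 'b']


Output: [1, 1, 1, 1, 2, 3, 1, 2, 2]


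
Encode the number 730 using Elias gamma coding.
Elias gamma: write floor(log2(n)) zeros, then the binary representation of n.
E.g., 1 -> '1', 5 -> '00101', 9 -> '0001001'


num_bits = floor(log2(730)) + 1 = 10
leading_zeros = num_bits - 1 = 9
binary(730) = 1011011010

Elias gamma(730) = '000000000' + '1011011010' = 0000000001011011010 (19 bits)


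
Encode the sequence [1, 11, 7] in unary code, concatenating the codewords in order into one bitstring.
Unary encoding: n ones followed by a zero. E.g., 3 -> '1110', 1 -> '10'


Encode each number as n ones followed by a terminating 0:
  1 -> 10 (2 bits)
  11 -> 111111111110 (12 bits)
  7 -> 11111110 (8 bits)
Total length = 2 + 12 + 8 = 22 bits.

Unary([1, 11, 7]) = 1011111111111011111110 (22 bits)


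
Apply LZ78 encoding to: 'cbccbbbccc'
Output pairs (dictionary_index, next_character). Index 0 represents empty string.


LZ78 encoding steps:
Dictionary: {0: ''}
Step 1: w='' (idx 0), next='c' -> output (0, 'c'), add 'c' as idx 1
Step 2: w='' (idx 0), next='b' -> output (0, 'b'), add 'b' as idx 2
Step 3: w='c' (idx 1), next='c' -> output (1, 'c'), add 'cc' as idx 3
Step 4: w='b' (idx 2), next='b' -> output (2, 'b'), add 'bb' as idx 4
Step 5: w='b' (idx 2), next='c' -> output (2, 'c'), add 'bc' as idx 5
Step 6: w='cc' (idx 3), end of input -> output (3, '')


Encoded: [(0, 'c'), (0, 'b'), (1, 'c'), (2, 'b'), (2, 'c'), (3, '')]


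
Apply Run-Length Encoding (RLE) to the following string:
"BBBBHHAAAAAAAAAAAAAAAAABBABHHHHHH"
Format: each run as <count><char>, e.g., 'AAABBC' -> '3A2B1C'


Scanning runs left to right:
  i=0: run of 'B' x 4 -> '4B'
  i=4: run of 'H' x 2 -> '2H'
  i=6: run of 'A' x 17 -> '17A'
  i=23: run of 'B' x 2 -> '2B'
  i=25: run of 'A' x 1 -> '1A'
  i=26: run of 'B' x 1 -> '1B'
  i=27: run of 'H' x 6 -> '6H'

RLE = 4B2H17A2B1A1B6H


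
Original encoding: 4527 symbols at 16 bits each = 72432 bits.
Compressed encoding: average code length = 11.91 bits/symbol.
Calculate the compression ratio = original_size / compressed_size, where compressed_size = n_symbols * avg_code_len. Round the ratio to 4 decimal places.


original_size = n_symbols * orig_bits = 4527 * 16 = 72432 bits
compressed_size = n_symbols * avg_code_len = 4527 * 11.91 = 53916.57 bits
ratio = original_size / compressed_size = 72432 / 53916.57 = 1.3434

Compression ratio = 1.3434


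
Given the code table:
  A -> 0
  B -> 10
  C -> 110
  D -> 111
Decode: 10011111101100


Decoding:
10 -> B
0 -> A
111 -> D
111 -> D
0 -> A
110 -> C
0 -> A


Result: BADDACA


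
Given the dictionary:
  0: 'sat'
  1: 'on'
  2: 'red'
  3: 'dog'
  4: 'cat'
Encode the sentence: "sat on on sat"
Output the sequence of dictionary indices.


Look up each word in the dictionary:
  'sat' -> 0
  'on' -> 1
  'on' -> 1
  'sat' -> 0

Encoded: [0, 1, 1, 0]


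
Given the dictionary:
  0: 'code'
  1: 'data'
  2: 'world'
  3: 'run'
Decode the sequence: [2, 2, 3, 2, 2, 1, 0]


Look up each index in the dictionary:
  2 -> 'world'
  2 -> 'world'
  3 -> 'run'
  2 -> 'world'
  2 -> 'world'
  1 -> 'data'
  0 -> 'code'

Decoded: "world world run world world data code"


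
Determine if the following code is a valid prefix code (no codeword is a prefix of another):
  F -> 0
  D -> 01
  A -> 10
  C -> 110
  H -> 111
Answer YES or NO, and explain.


Checking each pair (does one codeword prefix another?):
  F='0' vs D='01': prefix -- VIOLATION

NO -- this is NOT a valid prefix code. F (0) is a prefix of D (01).


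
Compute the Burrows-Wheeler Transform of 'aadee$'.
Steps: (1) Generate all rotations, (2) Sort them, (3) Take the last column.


Rotations (sorted):
  0: $aadee -> last char: e
  1: aadee$ -> last char: $
  2: adee$a -> last char: a
  3: dee$aa -> last char: a
  4: e$aade -> last char: e
  5: ee$aad -> last char: d


BWT = e$aaed


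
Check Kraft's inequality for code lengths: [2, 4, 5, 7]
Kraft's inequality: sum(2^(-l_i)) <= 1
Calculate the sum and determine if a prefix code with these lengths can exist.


Sum = 2^(-2) + 2^(-4) + 2^(-5) + 2^(-7)
    = 0.25 + 0.0625 + 0.03125 + 0.0078125
    = 45/128 = 0.3515625
Since 0.3515625 <= 1, Kraft's inequality IS satisfied.
A prefix code with these lengths CAN exist.

Kraft sum = 0.3515625. Satisfied.


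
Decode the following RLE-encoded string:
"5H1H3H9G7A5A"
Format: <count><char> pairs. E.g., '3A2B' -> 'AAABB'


Expanding each <count><char> pair:
  5H -> 'HHHHH'
  1H -> 'H'
  3H -> 'HHH'
  9G -> 'GGGGGGGGG'
  7A -> 'AAAAAAA'
  5A -> 'AAAAA'

Decoded = HHHHHHHHHGGGGGGGGGAAAAAAAAAAAA


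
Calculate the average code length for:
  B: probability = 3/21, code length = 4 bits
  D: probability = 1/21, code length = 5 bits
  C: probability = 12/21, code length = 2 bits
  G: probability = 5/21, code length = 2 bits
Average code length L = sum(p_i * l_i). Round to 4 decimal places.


Weighted contributions p_i * l_i:
  B: (3/21) * 4 = 12/21
  D: (1/21) * 5 = 5/21
  C: (12/21) * 2 = 24/21
  G: (5/21) * 2 = 10/21
Sum = (12 + 5 + 24 + 10)/21 = 51/21

L = 51/21 = 2.4286 bits/symbol


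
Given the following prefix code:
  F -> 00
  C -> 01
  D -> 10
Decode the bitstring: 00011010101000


Decoding step by step:
Bits 00 -> F
Bits 01 -> C
Bits 10 -> D
Bits 10 -> D
Bits 10 -> D
Bits 10 -> D
Bits 00 -> F


Decoded message: FCDDDDF


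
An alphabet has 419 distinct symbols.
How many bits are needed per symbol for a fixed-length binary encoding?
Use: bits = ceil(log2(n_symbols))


log2(419) = 8.7108
Bracket: 2^8 = 256 < 419 <= 2^9 = 512
So ceil(log2(419)) = 9

bits = ceil(log2(419)) = ceil(8.7108) = 9 bits


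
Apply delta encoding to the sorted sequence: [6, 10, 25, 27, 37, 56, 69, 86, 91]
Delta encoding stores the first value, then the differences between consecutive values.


First value: 6
Deltas:
  10 - 6 = 4
  25 - 10 = 15
  27 - 25 = 2
  37 - 27 = 10
  56 - 37 = 19
  69 - 56 = 13
  86 - 69 = 17
  91 - 86 = 5


Delta encoded: [6, 4, 15, 2, 10, 19, 13, 17, 5]


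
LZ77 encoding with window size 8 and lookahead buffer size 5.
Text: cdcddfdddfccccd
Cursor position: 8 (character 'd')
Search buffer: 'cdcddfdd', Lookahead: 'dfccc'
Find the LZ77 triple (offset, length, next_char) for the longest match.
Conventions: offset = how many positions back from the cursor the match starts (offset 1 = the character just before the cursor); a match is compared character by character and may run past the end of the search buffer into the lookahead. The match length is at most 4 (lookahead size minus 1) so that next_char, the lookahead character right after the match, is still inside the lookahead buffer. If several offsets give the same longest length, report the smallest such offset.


Try each offset into the search buffer:
  offset=1 (pos 7, char 'd'): match length 1
  offset=2 (pos 6, char 'd'): match length 1
  offset=3 (pos 5, char 'f'): match length 0
  offset=4 (pos 4, char 'd'): match length 2
  offset=5 (pos 3, char 'd'): match length 1
  offset=6 (pos 2, char 'c'): match length 0
  offset=7 (pos 1, char 'd'): match length 1
  offset=8 (pos 0, char 'c'): match length 0
Longest match has length 2 at offset 4.
next_char = character at position 8 + 2 = 10 -> 'c'

Best match: offset=4, length=2 (matching 'df' starting at position 4)
LZ77 triple: (4, 2, 'c')


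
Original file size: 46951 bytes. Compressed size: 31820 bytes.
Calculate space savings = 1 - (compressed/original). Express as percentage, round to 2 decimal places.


ratio = compressed/original = 31820/46951 = 0.677728
savings = 1 - ratio = 1 - 0.677728 = 0.322272
as a percentage: 0.322272 * 100 = 32.23%

Space savings = 1 - 31820/46951 = 32.23%


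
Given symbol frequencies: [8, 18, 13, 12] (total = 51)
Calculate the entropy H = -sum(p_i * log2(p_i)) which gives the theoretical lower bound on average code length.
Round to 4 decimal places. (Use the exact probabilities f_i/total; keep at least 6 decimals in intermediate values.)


Per-symbol terms -p_i * log2(p_i) with p_i = f_i/51:
  p = 8/51 = 0.156863: log2(p) = -2.672425, -p*log2(p) = 0.419204
  p = 18/51 = 0.352941: log2(p) = -1.502500, -p*log2(p) = 0.530294
  p = 13/51 = 0.254902: log2(p) = -1.971986, -p*log2(p) = 0.502663
  p = 12/51 = 0.235294: log2(p) = -2.087463, -p*log2(p) = 0.491168
H = 0.419204 + 0.530294 + 0.502663 + 0.491168 = 1.943329

H = 1.9433 bits/symbol


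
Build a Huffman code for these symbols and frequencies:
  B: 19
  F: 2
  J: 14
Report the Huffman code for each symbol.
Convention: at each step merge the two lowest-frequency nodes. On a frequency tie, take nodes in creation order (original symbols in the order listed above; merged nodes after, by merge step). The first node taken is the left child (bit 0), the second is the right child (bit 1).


Huffman tree construction:
Step 1: Merge F(2) + J(14) = 16
Step 2: Merge (F+J)(16) + B(19) = 35
Read each symbol's code off the tree from the root (left child = 0, right child = 1).

Codes:
  B: 1 (length 1)
  F: 00 (length 2)
  J: 01 (length 2)
Average code length: 51/35 = 1.4571 bits/symbol


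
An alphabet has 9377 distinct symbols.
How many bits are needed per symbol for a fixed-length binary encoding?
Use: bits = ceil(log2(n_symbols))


log2(9377) = 13.1949
Bracket: 2^13 = 8192 < 9377 <= 2^14 = 16384
So ceil(log2(9377)) = 14

bits = ceil(log2(9377)) = ceil(13.1949) = 14 bits


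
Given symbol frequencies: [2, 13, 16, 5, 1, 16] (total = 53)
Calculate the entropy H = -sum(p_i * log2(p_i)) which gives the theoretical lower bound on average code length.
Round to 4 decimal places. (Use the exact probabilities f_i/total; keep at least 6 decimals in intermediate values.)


Per-symbol terms -p_i * log2(p_i) with p_i = f_i/53:
  p = 2/53 = 0.037736: log2(p) = -4.727920, -p*log2(p) = 0.178412
  p = 13/53 = 0.245283: log2(p) = -2.027481, -p*log2(p) = 0.497307
  p = 16/53 = 0.301887: log2(p) = -1.727920, -p*log2(p) = 0.521636
  p = 5/53 = 0.094340: log2(p) = -3.405992, -p*log2(p) = 0.321320
  p = 1/53 = 0.018868: log2(p) = -5.727920, -p*log2(p) = 0.108074
  p = 16/53 = 0.301887: log2(p) = -1.727920, -p*log2(p) = 0.521636
H = 0.178412 + 0.497307 + 0.521636 + 0.321320 + 0.108074 + 0.521636 = 2.148385

H = 2.1484 bits/symbol


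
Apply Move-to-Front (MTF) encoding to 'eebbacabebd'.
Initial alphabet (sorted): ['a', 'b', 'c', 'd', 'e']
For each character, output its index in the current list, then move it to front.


MTF encoding:
'e': index 4 in ['a', 'b', 'c', 'd', 'e'] -> ['e', 'a', 'b', 'c', 'd']
'e': index 0 in ['e', 'a', 'b', 'c', 'd'] -> ['e', 'a', 'b', 'c', 'd']
'b': index 2 in ['e', 'a', 'b', 'c', 'd'] -> ['b', 'e', 'a', 'c', 'd']
'b': index 0 in ['b', 'e', 'a', 'c', 'd'] -> ['b', 'e', 'a', 'c', 'd']
'a': index 2 in ['b', 'e', 'a', 'c', 'd'] -> ['a', 'b', 'e', 'c', 'd']
'c': index 3 in ['a', 'b', 'e', 'c', 'd'] -> ['c', 'a', 'b', 'e', 'd']
'a': index 1 in ['c', 'a', 'b', 'e', 'd'] -> ['a', 'c', 'b', 'e', 'd']
'b': index 2 in ['a', 'c', 'b', 'e', 'd'] -> ['b', 'a', 'c', 'e', 'd']
'e': index 3 in ['b', 'a', 'c', 'e', 'd'] -> ['e', 'b', 'a', 'c', 'd']
'b': index 1 in ['e', 'b', 'a', 'c', 'd'] -> ['b', 'e', 'a', 'c', 'd']
'd': index 4 in ['b', 'e', 'a', 'c', 'd'] -> ['d', 'b', 'e', 'a', 'c']


Output: [4, 0, 2, 0, 2, 3, 1, 2, 3, 1, 4]


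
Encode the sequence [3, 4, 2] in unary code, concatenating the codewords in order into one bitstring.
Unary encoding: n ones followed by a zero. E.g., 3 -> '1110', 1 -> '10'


Encode each number as n ones followed by a terminating 0:
  3 -> 1110 (4 bits)
  4 -> 11110 (5 bits)
  2 -> 110 (3 bits)
Total length = 4 + 5 + 3 = 12 bits.

Unary([3, 4, 2]) = 111011110110 (12 bits)


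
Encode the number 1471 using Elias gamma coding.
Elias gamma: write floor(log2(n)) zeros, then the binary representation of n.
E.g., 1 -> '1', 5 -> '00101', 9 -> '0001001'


num_bits = floor(log2(1471)) + 1 = 11
leading_zeros = num_bits - 1 = 10
binary(1471) = 10110111111

Elias gamma(1471) = '0000000000' + '10110111111' = 000000000010110111111 (21 bits)


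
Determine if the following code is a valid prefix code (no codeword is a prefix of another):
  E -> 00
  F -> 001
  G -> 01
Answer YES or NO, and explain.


Checking each pair (does one codeword prefix another?):
  E='00' vs F='001': prefix -- VIOLATION

NO -- this is NOT a valid prefix code. E (00) is a prefix of F (001).


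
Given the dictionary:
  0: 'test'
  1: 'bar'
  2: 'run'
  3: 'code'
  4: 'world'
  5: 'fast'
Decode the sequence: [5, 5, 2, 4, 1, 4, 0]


Look up each index in the dictionary:
  5 -> 'fast'
  5 -> 'fast'
  2 -> 'run'
  4 -> 'world'
  1 -> 'bar'
  4 -> 'world'
  0 -> 'test'

Decoded: "fast fast run world bar world test"


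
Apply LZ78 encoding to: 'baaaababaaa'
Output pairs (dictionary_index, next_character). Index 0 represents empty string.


LZ78 encoding steps:
Dictionary: {0: ''}
Step 1: w='' (idx 0), next='b' -> output (0, 'b'), add 'b' as idx 1
Step 2: w='' (idx 0), next='a' -> output (0, 'a'), add 'a' as idx 2
Step 3: w='a' (idx 2), next='a' -> output (2, 'a'), add 'aa' as idx 3
Step 4: w='a' (idx 2), next='b' -> output (2, 'b'), add 'ab' as idx 4
Step 5: w='ab' (idx 4), next='a' -> output (4, 'a'), add 'aba' as idx 5
Step 6: w='aa' (idx 3), end of input -> output (3, '')


Encoded: [(0, 'b'), (0, 'a'), (2, 'a'), (2, 'b'), (4, 'a'), (3, '')]


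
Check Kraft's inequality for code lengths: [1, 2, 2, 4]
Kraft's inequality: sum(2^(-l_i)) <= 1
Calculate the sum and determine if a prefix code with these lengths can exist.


Sum = 2^(-1) + 2^(-2) + 2^(-2) + 2^(-4)
    = 0.5 + 0.25 + 0.25 + 0.0625
    = 17/16 = 1.0625
Since 1.0625 > 1, Kraft's inequality is NOT satisfied.
A prefix code with these lengths CANNOT exist.

Kraft sum = 1.0625. Not satisfied.
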